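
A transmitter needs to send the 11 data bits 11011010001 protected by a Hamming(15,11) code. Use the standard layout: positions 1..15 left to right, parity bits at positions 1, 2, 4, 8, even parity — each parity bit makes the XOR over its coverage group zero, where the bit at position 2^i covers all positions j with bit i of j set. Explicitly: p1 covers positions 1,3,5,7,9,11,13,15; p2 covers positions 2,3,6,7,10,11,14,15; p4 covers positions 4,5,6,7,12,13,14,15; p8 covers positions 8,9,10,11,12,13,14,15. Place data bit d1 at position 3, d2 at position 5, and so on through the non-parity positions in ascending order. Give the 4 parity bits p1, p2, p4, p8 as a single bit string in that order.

Place data bits at non-power-of-two positions: b3=1, b5=1, b6=0, b7=1, b9=1, b10=0, b11=1, b12=0, b13=0, b14=0, b15=1.
p1 = XOR of data positions {3,5,7,9,11,13,15} = 1⊕1⊕1⊕1⊕1⊕0⊕1 = 0
p2 = XOR of data positions {3,6,7,10,11,14,15} = 1⊕0⊕1⊕0⊕1⊕0⊕1 = 0
p4 = XOR of data positions {5,6,7,12,13,14,15} = 1⊕0⊕1⊕0⊕0⊕0⊕1 = 1
p8 = XOR of data positions {9,10,11,12,13,14,15} = 1⊕0⊕1⊕0⊕0⊕0⊕1 = 1
Parity bits p1,p2,p4,p8 = 0011

0011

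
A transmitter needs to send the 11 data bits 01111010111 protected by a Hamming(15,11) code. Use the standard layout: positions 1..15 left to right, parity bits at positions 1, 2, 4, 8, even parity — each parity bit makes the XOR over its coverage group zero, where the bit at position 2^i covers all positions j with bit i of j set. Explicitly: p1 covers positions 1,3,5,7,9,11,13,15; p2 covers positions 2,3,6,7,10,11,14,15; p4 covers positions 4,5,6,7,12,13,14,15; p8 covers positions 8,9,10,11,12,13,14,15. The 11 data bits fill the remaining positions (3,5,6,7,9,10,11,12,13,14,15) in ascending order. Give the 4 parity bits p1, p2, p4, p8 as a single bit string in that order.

Place data bits at non-power-of-two positions: b3=0, b5=1, b6=1, b7=1, b9=1, b10=0, b11=1, b12=0, b13=1, b14=1, b15=1.
p1 = XOR of data positions {3,5,7,9,11,13,15} = 0⊕1⊕1⊕1⊕1⊕1⊕1 = 0
p2 = XOR of data positions {3,6,7,10,11,14,15} = 0⊕1⊕1⊕0⊕1⊕1⊕1 = 1
p4 = XOR of data positions {5,6,7,12,13,14,15} = 1⊕1⊕1⊕0⊕1⊕1⊕1 = 0
p8 = XOR of data positions {9,10,11,12,13,14,15} = 1⊕0⊕1⊕0⊕1⊕1⊕1 = 1
Parity bits p1,p2,p4,p8 = 0101

0101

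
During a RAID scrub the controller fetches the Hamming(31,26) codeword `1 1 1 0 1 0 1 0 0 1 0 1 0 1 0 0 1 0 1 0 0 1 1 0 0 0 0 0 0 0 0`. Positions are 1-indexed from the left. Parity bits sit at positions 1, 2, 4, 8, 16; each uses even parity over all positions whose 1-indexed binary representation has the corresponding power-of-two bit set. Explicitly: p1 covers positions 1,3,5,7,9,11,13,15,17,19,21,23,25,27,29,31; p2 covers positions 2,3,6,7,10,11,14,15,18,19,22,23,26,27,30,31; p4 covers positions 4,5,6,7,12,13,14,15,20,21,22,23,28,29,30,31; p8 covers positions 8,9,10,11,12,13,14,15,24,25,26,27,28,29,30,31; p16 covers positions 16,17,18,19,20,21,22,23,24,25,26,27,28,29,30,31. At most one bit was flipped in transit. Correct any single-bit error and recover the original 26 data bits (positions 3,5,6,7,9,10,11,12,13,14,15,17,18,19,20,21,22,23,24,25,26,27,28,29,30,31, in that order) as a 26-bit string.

11011101010101001100000000

s1: b1⊕b3⊕b5⊕b7⊕b9⊕b11⊕b13⊕b15⊕b17⊕b19⊕b21⊕b23⊕b25⊕b27⊕b29⊕b31 = 1⊕1⊕1⊕1⊕0⊕0⊕0⊕0⊕1⊕1⊕0⊕1⊕0⊕0⊕0⊕0 = 1
s2: b2⊕b3⊕b6⊕b7⊕b10⊕b11⊕b14⊕b15⊕b18⊕b19⊕b22⊕b23⊕b26⊕b27⊕b30⊕b31 = 1⊕1⊕0⊕1⊕1⊕0⊕1⊕0⊕0⊕1⊕1⊕1⊕0⊕0⊕0⊕0 = 0
s4: b4⊕b5⊕b6⊕b7⊕b12⊕b13⊕b14⊕b15⊕b20⊕b21⊕b22⊕b23⊕b28⊕b29⊕b30⊕b31 = 0⊕1⊕0⊕1⊕1⊕0⊕1⊕0⊕0⊕0⊕1⊕1⊕0⊕0⊕0⊕0 = 0
s8: b8⊕b9⊕b10⊕b11⊕b12⊕b13⊕b14⊕b15⊕b24⊕b25⊕b26⊕b27⊕b28⊕b29⊕b30⊕b31 = 0⊕0⊕1⊕0⊕1⊕0⊕1⊕0⊕0⊕0⊕0⊕0⊕0⊕0⊕0⊕0 = 1
s16: b16⊕b17⊕b18⊕b19⊕b20⊕b21⊕b22⊕b23⊕b24⊕b25⊕b26⊕b27⊕b28⊕b29⊕b30⊕b31 = 0⊕1⊕0⊕1⊕0⊕0⊕1⊕1⊕0⊕0⊕0⊕0⊕0⊕0⊕0⊕0 = 0
Syndrome (s16...s1) = 01001 → position 9.
Flip bit 9: corrected codeword = 1110101011010100101001100000000
Data bits at positions 3,5,6,7,9,10,11,12,13,14,15,17,18,19,20,21,22,23,24,25,26,27,28,29,30,31: 11011101010101001100000000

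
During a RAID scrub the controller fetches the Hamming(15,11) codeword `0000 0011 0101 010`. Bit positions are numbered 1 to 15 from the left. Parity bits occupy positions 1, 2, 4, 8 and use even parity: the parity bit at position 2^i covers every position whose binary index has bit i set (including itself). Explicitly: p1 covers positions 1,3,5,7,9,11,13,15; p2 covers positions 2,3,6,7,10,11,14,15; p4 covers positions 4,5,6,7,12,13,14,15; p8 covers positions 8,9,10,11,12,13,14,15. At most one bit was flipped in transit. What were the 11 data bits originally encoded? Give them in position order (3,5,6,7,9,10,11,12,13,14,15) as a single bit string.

00000101010

s1: b1⊕b3⊕b5⊕b7⊕b9⊕b11⊕b13⊕b15 = 0⊕0⊕0⊕1⊕0⊕0⊕0⊕0 = 1
s2: b2⊕b3⊕b6⊕b7⊕b10⊕b11⊕b14⊕b15 = 0⊕0⊕0⊕1⊕1⊕0⊕1⊕0 = 1
s4: b4⊕b5⊕b6⊕b7⊕b12⊕b13⊕b14⊕b15 = 0⊕0⊕0⊕1⊕1⊕0⊕1⊕0 = 1
s8: b8⊕b9⊕b10⊕b11⊕b12⊕b13⊕b14⊕b15 = 1⊕0⊕1⊕0⊕1⊕0⊕1⊕0 = 0
Syndrome (s8...s1) = 0111 → position 7.
Flip bit 7: corrected codeword = 000000010101010
Data bits at positions 3,5,6,7,9,10,11,12,13,14,15: 00000101010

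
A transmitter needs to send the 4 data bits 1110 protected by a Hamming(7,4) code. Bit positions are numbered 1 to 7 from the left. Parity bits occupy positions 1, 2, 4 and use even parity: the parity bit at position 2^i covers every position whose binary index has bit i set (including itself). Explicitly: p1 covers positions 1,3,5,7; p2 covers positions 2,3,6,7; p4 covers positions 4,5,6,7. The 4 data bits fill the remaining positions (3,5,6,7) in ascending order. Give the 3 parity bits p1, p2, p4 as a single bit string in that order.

Place data bits at non-power-of-two positions: b3=1, b5=1, b6=1, b7=0.
p1 = XOR of data positions {3,5,7} = 1⊕1⊕0 = 0
p2 = XOR of data positions {3,6,7} = 1⊕1⊕0 = 0
p4 = XOR of data positions {5,6,7} = 1⊕1⊕0 = 0
Parity bits p1,p2,p4 = 000

000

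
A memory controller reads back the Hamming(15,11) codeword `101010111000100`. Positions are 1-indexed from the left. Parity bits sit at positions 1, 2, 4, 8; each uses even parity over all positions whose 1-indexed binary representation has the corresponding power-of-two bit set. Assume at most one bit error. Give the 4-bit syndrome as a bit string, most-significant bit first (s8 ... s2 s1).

s1: b1⊕b3⊕b5⊕b7⊕b9⊕b11⊕b13⊕b15 = 1⊕1⊕1⊕1⊕1⊕0⊕1⊕0 = 0
s2: b2⊕b3⊕b6⊕b7⊕b10⊕b11⊕b14⊕b15 = 0⊕1⊕0⊕1⊕0⊕0⊕0⊕0 = 0
s4: b4⊕b5⊕b6⊕b7⊕b12⊕b13⊕b14⊕b15 = 0⊕1⊕0⊕1⊕0⊕1⊕0⊕0 = 1
s8: b8⊕b9⊕b10⊕b11⊕b12⊕b13⊕b14⊕b15 = 1⊕1⊕0⊕0⊕0⊕1⊕0⊕0 = 1
Syndrome (s8...s1) = 1100 → position 12.

1100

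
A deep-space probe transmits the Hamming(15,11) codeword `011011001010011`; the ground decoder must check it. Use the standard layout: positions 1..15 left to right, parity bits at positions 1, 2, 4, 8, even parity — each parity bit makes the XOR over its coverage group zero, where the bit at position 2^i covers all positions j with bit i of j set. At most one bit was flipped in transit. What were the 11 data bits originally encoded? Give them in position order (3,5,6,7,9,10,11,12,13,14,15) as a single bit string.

s1: b1⊕b3⊕b5⊕b7⊕b9⊕b11⊕b13⊕b15 = 0⊕1⊕1⊕0⊕1⊕1⊕0⊕1 = 1
s2: b2⊕b3⊕b6⊕b7⊕b10⊕b11⊕b14⊕b15 = 1⊕1⊕1⊕0⊕0⊕1⊕1⊕1 = 0
s4: b4⊕b5⊕b6⊕b7⊕b12⊕b13⊕b14⊕b15 = 0⊕1⊕1⊕0⊕0⊕0⊕1⊕1 = 0
s8: b8⊕b9⊕b10⊕b11⊕b12⊕b13⊕b14⊕b15 = 0⊕1⊕0⊕1⊕0⊕0⊕1⊕1 = 0
Syndrome (s8...s1) = 0001 → position 1.
Flip bit 1: corrected codeword = 111011001010011
Data bits at positions 3,5,6,7,9,10,11,12,13,14,15: 11101010011

11101010011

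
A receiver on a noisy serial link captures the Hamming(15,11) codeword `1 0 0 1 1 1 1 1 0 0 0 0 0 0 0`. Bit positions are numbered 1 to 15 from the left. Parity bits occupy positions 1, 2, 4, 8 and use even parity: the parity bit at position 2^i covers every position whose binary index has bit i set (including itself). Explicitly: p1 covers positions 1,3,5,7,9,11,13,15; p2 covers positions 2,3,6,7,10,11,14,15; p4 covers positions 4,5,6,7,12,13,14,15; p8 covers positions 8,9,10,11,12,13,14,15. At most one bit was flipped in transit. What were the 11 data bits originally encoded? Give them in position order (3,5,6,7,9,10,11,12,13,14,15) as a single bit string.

s1: b1⊕b3⊕b5⊕b7⊕b9⊕b11⊕b13⊕b15 = 1⊕0⊕1⊕1⊕0⊕0⊕0⊕0 = 1
s2: b2⊕b3⊕b6⊕b7⊕b10⊕b11⊕b14⊕b15 = 0⊕0⊕1⊕1⊕0⊕0⊕0⊕0 = 0
s4: b4⊕b5⊕b6⊕b7⊕b12⊕b13⊕b14⊕b15 = 1⊕1⊕1⊕1⊕0⊕0⊕0⊕0 = 0
s8: b8⊕b9⊕b10⊕b11⊕b12⊕b13⊕b14⊕b15 = 1⊕0⊕0⊕0⊕0⊕0⊕0⊕0 = 1
Syndrome (s8...s1) = 1001 → position 9.
Flip bit 9: corrected codeword = 100111111000000
Data bits at positions 3,5,6,7,9,10,11,12,13,14,15: 01111000000

01111000000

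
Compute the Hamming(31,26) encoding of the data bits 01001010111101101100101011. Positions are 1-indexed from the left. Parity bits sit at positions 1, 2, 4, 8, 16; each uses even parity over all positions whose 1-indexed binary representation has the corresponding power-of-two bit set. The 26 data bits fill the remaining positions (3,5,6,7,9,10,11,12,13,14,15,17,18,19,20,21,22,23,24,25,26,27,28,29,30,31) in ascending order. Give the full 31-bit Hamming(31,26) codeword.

Place data bits at non-power-of-two positions: b3=0, b5=1, b6=0, b7=0, b9=1, b10=0, b11=1, b12=0, b13=1, b14=1, b15=1, b17=1, b18=0, b19=1, b20=1, b21=0, b22=1, b23=1, b24=0, b25=0, b26=1, b27=0, b28=1, b29=0, b30=1, b31=1.
p1 = XOR of data positions {3,5,7,9,11,13,15,17,19,21,23,25,27,29,31} = 0⊕1⊕0⊕1⊕1⊕1⊕1⊕1⊕1⊕0⊕1⊕0⊕0⊕0⊕1 = 1
p2 = XOR of data positions {3,6,7,10,11,14,15,18,19,22,23,26,27,30,31} = 0⊕0⊕0⊕0⊕1⊕1⊕1⊕0⊕1⊕1⊕1⊕1⊕0⊕1⊕1 = 1
p4 = XOR of data positions {5,6,7,12,13,14,15,20,21,22,23,28,29,30,31} = 1⊕0⊕0⊕0⊕1⊕1⊕1⊕1⊕0⊕1⊕1⊕1⊕0⊕1⊕1 = 0
p8 = XOR of data positions {9,10,11,12,13,14,15,24,25,26,27,28,29,30,31} = 1⊕0⊕1⊕0⊕1⊕1⊕1⊕0⊕0⊕1⊕0⊕1⊕0⊕1⊕1 = 1
p16 = XOR of data positions {17,18,19,20,21,22,23,24,25,26,27,28,29,30,31} = 1⊕0⊕1⊕1⊕0⊕1⊕1⊕0⊕0⊕1⊕0⊕1⊕0⊕1⊕1 = 1
Codeword b1..b31 = 1100100110101111101101100101011

1100100110101111101101100101011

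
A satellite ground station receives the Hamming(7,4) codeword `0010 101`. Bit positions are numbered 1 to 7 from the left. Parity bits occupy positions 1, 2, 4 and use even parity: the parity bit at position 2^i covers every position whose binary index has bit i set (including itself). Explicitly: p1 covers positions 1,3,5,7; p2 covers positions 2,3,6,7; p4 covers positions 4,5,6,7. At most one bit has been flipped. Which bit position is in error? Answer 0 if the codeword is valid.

s1: b1⊕b3⊕b5⊕b7 = 0⊕1⊕1⊕1 = 1
s2: b2⊕b3⊕b6⊕b7 = 0⊕1⊕0⊕1 = 0
s4: b4⊕b5⊕b6⊕b7 = 0⊕1⊕0⊕1 = 0
Syndrome (s4...s1) = 001 → position 1.

1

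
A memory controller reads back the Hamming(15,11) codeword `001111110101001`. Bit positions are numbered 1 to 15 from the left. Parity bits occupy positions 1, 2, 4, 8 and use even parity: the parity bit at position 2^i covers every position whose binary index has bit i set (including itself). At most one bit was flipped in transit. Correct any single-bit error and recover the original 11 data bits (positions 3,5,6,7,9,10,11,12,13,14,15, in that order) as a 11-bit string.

s1: b1⊕b3⊕b5⊕b7⊕b9⊕b11⊕b13⊕b15 = 0⊕1⊕1⊕1⊕0⊕0⊕0⊕1 = 0
s2: b2⊕b3⊕b6⊕b7⊕b10⊕b11⊕b14⊕b15 = 0⊕1⊕1⊕1⊕1⊕0⊕0⊕1 = 1
s4: b4⊕b5⊕b6⊕b7⊕b12⊕b13⊕b14⊕b15 = 1⊕1⊕1⊕1⊕1⊕0⊕0⊕1 = 0
s8: b8⊕b9⊕b10⊕b11⊕b12⊕b13⊕b14⊕b15 = 1⊕0⊕1⊕0⊕1⊕0⊕0⊕1 = 0
Syndrome (s8...s1) = 0010 → position 2.
Flip bit 2: corrected codeword = 011111110101001
Data bits at positions 3,5,6,7,9,10,11,12,13,14,15: 11110101001

11110101001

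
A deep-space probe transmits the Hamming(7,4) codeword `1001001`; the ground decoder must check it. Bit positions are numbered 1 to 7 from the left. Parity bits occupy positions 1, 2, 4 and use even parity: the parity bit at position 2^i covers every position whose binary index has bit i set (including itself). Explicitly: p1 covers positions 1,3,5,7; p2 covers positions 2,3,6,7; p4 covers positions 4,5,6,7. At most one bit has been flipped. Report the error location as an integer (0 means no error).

2

s1: b1⊕b3⊕b5⊕b7 = 1⊕0⊕0⊕1 = 0
s2: b2⊕b3⊕b6⊕b7 = 0⊕0⊕0⊕1 = 1
s4: b4⊕b5⊕b6⊕b7 = 1⊕0⊕0⊕1 = 0
Syndrome (s4...s1) = 010 → position 2.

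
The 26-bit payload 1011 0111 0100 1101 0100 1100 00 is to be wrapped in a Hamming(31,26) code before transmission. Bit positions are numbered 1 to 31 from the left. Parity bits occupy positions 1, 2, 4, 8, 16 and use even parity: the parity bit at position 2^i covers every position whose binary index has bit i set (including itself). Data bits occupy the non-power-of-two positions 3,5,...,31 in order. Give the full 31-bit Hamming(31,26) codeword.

1110011001110100011010100110000

Place data bits at non-power-of-two positions: b3=1, b5=0, b6=1, b7=1, b9=0, b10=1, b11=1, b12=1, b13=0, b14=1, b15=0, b17=0, b18=1, b19=1, b20=0, b21=1, b22=0, b23=1, b24=0, b25=0, b26=1, b27=1, b28=0, b29=0, b30=0, b31=0.
p1 = XOR of data positions {3,5,7,9,11,13,15,17,19,21,23,25,27,29,31} = 1⊕0⊕1⊕0⊕1⊕0⊕0⊕0⊕1⊕1⊕1⊕0⊕1⊕0⊕0 = 1
p2 = XOR of data positions {3,6,7,10,11,14,15,18,19,22,23,26,27,30,31} = 1⊕1⊕1⊕1⊕1⊕1⊕0⊕1⊕1⊕0⊕1⊕1⊕1⊕0⊕0 = 1
p4 = XOR of data positions {5,6,7,12,13,14,15,20,21,22,23,28,29,30,31} = 0⊕1⊕1⊕1⊕0⊕1⊕0⊕0⊕1⊕0⊕1⊕0⊕0⊕0⊕0 = 0
p8 = XOR of data positions {9,10,11,12,13,14,15,24,25,26,27,28,29,30,31} = 0⊕1⊕1⊕1⊕0⊕1⊕0⊕0⊕0⊕1⊕1⊕0⊕0⊕0⊕0 = 0
p16 = XOR of data positions {17,18,19,20,21,22,23,24,25,26,27,28,29,30,31} = 0⊕1⊕1⊕0⊕1⊕0⊕1⊕0⊕0⊕1⊕1⊕0⊕0⊕0⊕0 = 0
Codeword b1..b31 = 1110011001110100011010100110000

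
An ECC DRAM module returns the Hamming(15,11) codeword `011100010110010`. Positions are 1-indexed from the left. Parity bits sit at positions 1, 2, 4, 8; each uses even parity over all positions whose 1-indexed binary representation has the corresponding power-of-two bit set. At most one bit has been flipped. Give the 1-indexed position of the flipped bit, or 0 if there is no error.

s1: b1⊕b3⊕b5⊕b7⊕b9⊕b11⊕b13⊕b15 = 0⊕1⊕0⊕0⊕0⊕1⊕0⊕0 = 0
s2: b2⊕b3⊕b6⊕b7⊕b10⊕b11⊕b14⊕b15 = 1⊕1⊕0⊕0⊕1⊕1⊕1⊕0 = 1
s4: b4⊕b5⊕b6⊕b7⊕b12⊕b13⊕b14⊕b15 = 1⊕0⊕0⊕0⊕0⊕0⊕1⊕0 = 0
s8: b8⊕b9⊕b10⊕b11⊕b12⊕b13⊕b14⊕b15 = 1⊕0⊕1⊕1⊕0⊕0⊕1⊕0 = 0
Syndrome (s8...s1) = 0010 → position 2.

2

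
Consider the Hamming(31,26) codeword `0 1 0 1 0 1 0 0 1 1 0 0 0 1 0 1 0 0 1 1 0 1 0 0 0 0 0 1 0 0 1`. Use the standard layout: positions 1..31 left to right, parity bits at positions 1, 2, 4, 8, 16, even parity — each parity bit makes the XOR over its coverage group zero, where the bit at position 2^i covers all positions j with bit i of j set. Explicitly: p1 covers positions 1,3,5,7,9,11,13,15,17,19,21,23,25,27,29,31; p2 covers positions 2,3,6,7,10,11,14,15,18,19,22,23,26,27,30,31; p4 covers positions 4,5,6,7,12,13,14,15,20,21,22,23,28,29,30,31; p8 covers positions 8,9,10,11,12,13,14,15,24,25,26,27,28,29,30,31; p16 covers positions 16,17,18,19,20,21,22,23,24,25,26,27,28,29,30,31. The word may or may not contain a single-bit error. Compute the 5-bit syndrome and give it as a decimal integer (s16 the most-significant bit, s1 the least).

s1: b1⊕b3⊕b5⊕b7⊕b9⊕b11⊕b13⊕b15⊕b17⊕b19⊕b21⊕b23⊕b25⊕b27⊕b29⊕b31 = 0⊕0⊕0⊕0⊕1⊕0⊕0⊕0⊕0⊕1⊕0⊕0⊕0⊕0⊕0⊕1 = 1
s2: b2⊕b3⊕b6⊕b7⊕b10⊕b11⊕b14⊕b15⊕b18⊕b19⊕b22⊕b23⊕b26⊕b27⊕b30⊕b31 = 1⊕0⊕1⊕0⊕1⊕0⊕1⊕0⊕0⊕1⊕1⊕0⊕0⊕0⊕0⊕1 = 1
s4: b4⊕b5⊕b6⊕b7⊕b12⊕b13⊕b14⊕b15⊕b20⊕b21⊕b22⊕b23⊕b28⊕b29⊕b30⊕b31 = 1⊕0⊕1⊕0⊕0⊕0⊕1⊕0⊕1⊕0⊕1⊕0⊕1⊕0⊕0⊕1 = 1
s8: b8⊕b9⊕b10⊕b11⊕b12⊕b13⊕b14⊕b15⊕b24⊕b25⊕b26⊕b27⊕b28⊕b29⊕b30⊕b31 = 0⊕1⊕1⊕0⊕0⊕0⊕1⊕0⊕0⊕0⊕0⊕0⊕1⊕0⊕0⊕1 = 1
s16: b16⊕b17⊕b18⊕b19⊕b20⊕b21⊕b22⊕b23⊕b24⊕b25⊕b26⊕b27⊕b28⊕b29⊕b30⊕b31 = 1⊕0⊕0⊕1⊕1⊕0⊕1⊕0⊕0⊕0⊕0⊕0⊕1⊕0⊕0⊕1 = 0
Syndrome (s16...s1) = 01111 → position 15.

15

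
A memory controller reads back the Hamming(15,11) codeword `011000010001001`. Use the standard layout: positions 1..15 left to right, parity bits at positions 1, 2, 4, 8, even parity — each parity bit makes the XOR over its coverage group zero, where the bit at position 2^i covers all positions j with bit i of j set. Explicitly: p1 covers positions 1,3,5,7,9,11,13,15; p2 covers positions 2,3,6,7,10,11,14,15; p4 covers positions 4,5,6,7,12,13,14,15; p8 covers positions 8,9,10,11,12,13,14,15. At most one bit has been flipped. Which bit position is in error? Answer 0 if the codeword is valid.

s1: b1⊕b3⊕b5⊕b7⊕b9⊕b11⊕b13⊕b15 = 0⊕1⊕0⊕0⊕0⊕0⊕0⊕1 = 0
s2: b2⊕b3⊕b6⊕b7⊕b10⊕b11⊕b14⊕b15 = 1⊕1⊕0⊕0⊕0⊕0⊕0⊕1 = 1
s4: b4⊕b5⊕b6⊕b7⊕b12⊕b13⊕b14⊕b15 = 0⊕0⊕0⊕0⊕1⊕0⊕0⊕1 = 0
s8: b8⊕b9⊕b10⊕b11⊕b12⊕b13⊕b14⊕b15 = 1⊕0⊕0⊕0⊕1⊕0⊕0⊕1 = 1
Syndrome (s8...s1) = 1010 → position 10.

10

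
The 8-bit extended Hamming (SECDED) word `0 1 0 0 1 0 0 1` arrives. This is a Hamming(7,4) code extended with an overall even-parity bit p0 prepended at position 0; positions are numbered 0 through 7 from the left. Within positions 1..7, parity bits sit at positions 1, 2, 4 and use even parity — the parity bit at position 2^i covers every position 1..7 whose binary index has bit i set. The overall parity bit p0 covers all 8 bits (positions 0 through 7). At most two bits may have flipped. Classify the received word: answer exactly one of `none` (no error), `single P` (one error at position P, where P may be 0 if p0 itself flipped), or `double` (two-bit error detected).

single 2

s1: b1⊕b3⊕b5⊕b7 = 1⊕0⊕0⊕1 = 0
s2: b2⊕b3⊕b6⊕b7 = 0⊕0⊕0⊕1 = 1
s4: b4⊕b5⊕b6⊕b7 = 1⊕0⊕0⊕1 = 0
Syndrome (s4...s1) = 010 → position 2.
Overall parity (XOR of all 8 bits, including p0): 0⊕1⊕0⊕0⊕1⊕0⊕0⊕1 = 1
Overall=1, syndrome position=2 → single-bit error at position 2.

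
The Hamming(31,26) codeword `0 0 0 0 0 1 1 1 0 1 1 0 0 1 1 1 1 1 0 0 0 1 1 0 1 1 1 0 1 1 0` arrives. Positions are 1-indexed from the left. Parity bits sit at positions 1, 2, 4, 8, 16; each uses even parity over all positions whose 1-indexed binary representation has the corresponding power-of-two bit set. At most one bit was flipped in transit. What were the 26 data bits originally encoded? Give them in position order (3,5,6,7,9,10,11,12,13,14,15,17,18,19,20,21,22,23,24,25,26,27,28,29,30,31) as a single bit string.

00110110011110001101110110

s1: b1⊕b3⊕b5⊕b7⊕b9⊕b11⊕b13⊕b15⊕b17⊕b19⊕b21⊕b23⊕b25⊕b27⊕b29⊕b31 = 0⊕0⊕0⊕1⊕0⊕1⊕0⊕1⊕1⊕0⊕0⊕1⊕1⊕1⊕1⊕0 = 0
s2: b2⊕b3⊕b6⊕b7⊕b10⊕b11⊕b14⊕b15⊕b18⊕b19⊕b22⊕b23⊕b26⊕b27⊕b30⊕b31 = 0⊕0⊕1⊕1⊕1⊕1⊕1⊕1⊕1⊕0⊕1⊕1⊕1⊕1⊕1⊕0 = 0
s4: b4⊕b5⊕b6⊕b7⊕b12⊕b13⊕b14⊕b15⊕b20⊕b21⊕b22⊕b23⊕b28⊕b29⊕b30⊕b31 = 0⊕0⊕1⊕1⊕0⊕0⊕1⊕1⊕0⊕0⊕1⊕1⊕0⊕1⊕1⊕0 = 0
s8: b8⊕b9⊕b10⊕b11⊕b12⊕b13⊕b14⊕b15⊕b24⊕b25⊕b26⊕b27⊕b28⊕b29⊕b30⊕b31 = 1⊕0⊕1⊕1⊕0⊕0⊕1⊕1⊕0⊕1⊕1⊕1⊕0⊕1⊕1⊕0 = 0
s16: b16⊕b17⊕b18⊕b19⊕b20⊕b21⊕b22⊕b23⊕b24⊕b25⊕b26⊕b27⊕b28⊕b29⊕b30⊕b31 = 1⊕1⊕1⊕0⊕0⊕0⊕1⊕1⊕0⊕1⊕1⊕1⊕0⊕1⊕1⊕0 = 0
Syndrome (s16...s1) = 00000 → position 0 (no error).
No correction needed.
Data bits at positions 3,5,6,7,9,10,11,12,13,14,15,17,18,19,20,21,22,23,24,25,26,27,28,29,30,31: 00110110011110001101110110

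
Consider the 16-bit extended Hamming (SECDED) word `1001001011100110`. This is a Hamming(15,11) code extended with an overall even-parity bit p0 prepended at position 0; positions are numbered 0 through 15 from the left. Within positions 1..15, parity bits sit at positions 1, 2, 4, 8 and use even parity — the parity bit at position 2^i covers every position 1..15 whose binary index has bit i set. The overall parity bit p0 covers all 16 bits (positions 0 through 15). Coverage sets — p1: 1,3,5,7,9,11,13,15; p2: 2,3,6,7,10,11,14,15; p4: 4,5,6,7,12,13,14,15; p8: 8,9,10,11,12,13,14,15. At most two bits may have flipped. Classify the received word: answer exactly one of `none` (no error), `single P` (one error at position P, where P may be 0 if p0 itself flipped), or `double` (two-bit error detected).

double

s1: b1⊕b3⊕b5⊕b7⊕b9⊕b11⊕b13⊕b15 = 0⊕1⊕0⊕0⊕1⊕0⊕1⊕0 = 1
s2: b2⊕b3⊕b6⊕b7⊕b10⊕b11⊕b14⊕b15 = 0⊕1⊕1⊕0⊕1⊕0⊕1⊕0 = 0
s4: b4⊕b5⊕b6⊕b7⊕b12⊕b13⊕b14⊕b15 = 0⊕0⊕1⊕0⊕0⊕1⊕1⊕0 = 1
s8: b8⊕b9⊕b10⊕b11⊕b12⊕b13⊕b14⊕b15 = 1⊕1⊕1⊕0⊕0⊕1⊕1⊕0 = 1
Syndrome (s8...s1) = 1101 → position 13.
Overall parity (XOR of all 16 bits, including p0): 1⊕0⊕0⊕1⊕0⊕0⊕1⊕0⊕1⊕1⊕1⊕0⊕0⊕1⊕1⊕0 = 0
Overall=0, syndrome position=13 → double-bit error detected (uncorrectable).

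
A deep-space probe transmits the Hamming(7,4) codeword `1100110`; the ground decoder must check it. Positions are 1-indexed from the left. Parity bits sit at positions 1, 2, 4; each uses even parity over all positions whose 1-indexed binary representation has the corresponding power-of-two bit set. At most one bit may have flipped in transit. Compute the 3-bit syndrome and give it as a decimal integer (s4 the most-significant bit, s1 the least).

0

s1: b1⊕b3⊕b5⊕b7 = 1⊕0⊕1⊕0 = 0
s2: b2⊕b3⊕b6⊕b7 = 1⊕0⊕1⊕0 = 0
s4: b4⊕b5⊕b6⊕b7 = 0⊕1⊕1⊕0 = 0
Syndrome (s4...s1) = 000 → position 0 (no error).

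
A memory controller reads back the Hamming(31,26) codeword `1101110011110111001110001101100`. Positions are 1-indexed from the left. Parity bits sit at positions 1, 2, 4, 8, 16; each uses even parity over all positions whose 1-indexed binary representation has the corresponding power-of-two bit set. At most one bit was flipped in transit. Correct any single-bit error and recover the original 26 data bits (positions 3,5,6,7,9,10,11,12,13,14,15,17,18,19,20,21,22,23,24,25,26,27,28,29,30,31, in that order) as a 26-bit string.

s1: b1⊕b3⊕b5⊕b7⊕b9⊕b11⊕b13⊕b15⊕b17⊕b19⊕b21⊕b23⊕b25⊕b27⊕b29⊕b31 = 1⊕0⊕1⊕0⊕1⊕1⊕0⊕1⊕0⊕1⊕1⊕0⊕1⊕0⊕1⊕0 = 1
s2: b2⊕b3⊕b6⊕b7⊕b10⊕b11⊕b14⊕b15⊕b18⊕b19⊕b22⊕b23⊕b26⊕b27⊕b30⊕b31 = 1⊕0⊕1⊕0⊕1⊕1⊕1⊕1⊕0⊕1⊕0⊕0⊕1⊕0⊕0⊕0 = 0
s4: b4⊕b5⊕b6⊕b7⊕b12⊕b13⊕b14⊕b15⊕b20⊕b21⊕b22⊕b23⊕b28⊕b29⊕b30⊕b31 = 1⊕1⊕1⊕0⊕1⊕0⊕1⊕1⊕1⊕1⊕0⊕0⊕1⊕1⊕0⊕0 = 0
s8: b8⊕b9⊕b10⊕b11⊕b12⊕b13⊕b14⊕b15⊕b24⊕b25⊕b26⊕b27⊕b28⊕b29⊕b30⊕b31 = 0⊕1⊕1⊕1⊕1⊕0⊕1⊕1⊕0⊕1⊕1⊕0⊕1⊕1⊕0⊕0 = 0
s16: b16⊕b17⊕b18⊕b19⊕b20⊕b21⊕b22⊕b23⊕b24⊕b25⊕b26⊕b27⊕b28⊕b29⊕b30⊕b31 = 1⊕0⊕0⊕1⊕1⊕1⊕0⊕0⊕0⊕1⊕1⊕0⊕1⊕1⊕0⊕0 = 0
Syndrome (s16...s1) = 00001 → position 1.
Flip bit 1: corrected codeword = 0101110011110111001110001101100
Data bits at positions 3,5,6,7,9,10,11,12,13,14,15,17,18,19,20,21,22,23,24,25,26,27,28,29,30,31: 01101111011001110001101100

01101111011001110001101100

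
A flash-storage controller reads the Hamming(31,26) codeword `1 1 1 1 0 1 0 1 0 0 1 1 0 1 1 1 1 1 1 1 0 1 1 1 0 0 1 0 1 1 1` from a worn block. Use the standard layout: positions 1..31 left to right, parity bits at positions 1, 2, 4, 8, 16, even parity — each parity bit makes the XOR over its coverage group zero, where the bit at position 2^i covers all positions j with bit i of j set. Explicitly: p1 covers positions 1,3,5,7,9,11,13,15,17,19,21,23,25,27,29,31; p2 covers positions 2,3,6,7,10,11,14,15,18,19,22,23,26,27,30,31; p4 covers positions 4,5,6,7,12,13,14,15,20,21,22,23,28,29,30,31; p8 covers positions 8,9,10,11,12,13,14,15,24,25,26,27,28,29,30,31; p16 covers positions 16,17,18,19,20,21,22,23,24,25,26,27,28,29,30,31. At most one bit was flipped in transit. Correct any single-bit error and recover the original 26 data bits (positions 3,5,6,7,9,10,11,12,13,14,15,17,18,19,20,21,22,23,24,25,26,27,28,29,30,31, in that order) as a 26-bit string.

s1: b1⊕b3⊕b5⊕b7⊕b9⊕b11⊕b13⊕b15⊕b17⊕b19⊕b21⊕b23⊕b25⊕b27⊕b29⊕b31 = 1⊕1⊕0⊕0⊕0⊕1⊕0⊕1⊕1⊕1⊕0⊕1⊕0⊕1⊕1⊕1 = 0
s2: b2⊕b3⊕b6⊕b7⊕b10⊕b11⊕b14⊕b15⊕b18⊕b19⊕b22⊕b23⊕b26⊕b27⊕b30⊕b31 = 1⊕1⊕1⊕0⊕0⊕1⊕1⊕1⊕1⊕1⊕1⊕1⊕0⊕1⊕1⊕1 = 1
s4: b4⊕b5⊕b6⊕b7⊕b12⊕b13⊕b14⊕b15⊕b20⊕b21⊕b22⊕b23⊕b28⊕b29⊕b30⊕b31 = 1⊕0⊕1⊕0⊕1⊕0⊕1⊕1⊕1⊕0⊕1⊕1⊕0⊕1⊕1⊕1 = 1
s8: b8⊕b9⊕b10⊕b11⊕b12⊕b13⊕b14⊕b15⊕b24⊕b25⊕b26⊕b27⊕b28⊕b29⊕b30⊕b31 = 1⊕0⊕0⊕1⊕1⊕0⊕1⊕1⊕1⊕0⊕0⊕1⊕0⊕1⊕1⊕1 = 0
s16: b16⊕b17⊕b18⊕b19⊕b20⊕b21⊕b22⊕b23⊕b24⊕b25⊕b26⊕b27⊕b28⊕b29⊕b30⊕b31 = 1⊕1⊕1⊕1⊕1⊕0⊕1⊕1⊕1⊕0⊕0⊕1⊕0⊕1⊕1⊕1 = 0
Syndrome (s16...s1) = 00110 → position 6.
Flip bit 6: corrected codeword = 1111000100110111111101110010111
Data bits at positions 3,5,6,7,9,10,11,12,13,14,15,17,18,19,20,21,22,23,24,25,26,27,28,29,30,31: 10000011011111101110010111

10000011011111101110010111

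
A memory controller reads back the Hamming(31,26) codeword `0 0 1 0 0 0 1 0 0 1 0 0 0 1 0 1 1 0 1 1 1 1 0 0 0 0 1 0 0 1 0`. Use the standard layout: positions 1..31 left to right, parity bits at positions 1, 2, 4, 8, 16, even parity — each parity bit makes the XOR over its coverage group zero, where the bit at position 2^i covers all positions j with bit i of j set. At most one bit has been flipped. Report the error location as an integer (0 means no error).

s1: b1⊕b3⊕b5⊕b7⊕b9⊕b11⊕b13⊕b15⊕b17⊕b19⊕b21⊕b23⊕b25⊕b27⊕b29⊕b31 = 0⊕1⊕0⊕1⊕0⊕0⊕0⊕0⊕1⊕1⊕1⊕0⊕0⊕1⊕0⊕0 = 0
s2: b2⊕b3⊕b6⊕b7⊕b10⊕b11⊕b14⊕b15⊕b18⊕b19⊕b22⊕b23⊕b26⊕b27⊕b30⊕b31 = 0⊕1⊕0⊕1⊕1⊕0⊕1⊕0⊕0⊕1⊕1⊕0⊕0⊕1⊕1⊕0 = 0
s4: b4⊕b5⊕b6⊕b7⊕b12⊕b13⊕b14⊕b15⊕b20⊕b21⊕b22⊕b23⊕b28⊕b29⊕b30⊕b31 = 0⊕0⊕0⊕1⊕0⊕0⊕1⊕0⊕1⊕1⊕1⊕0⊕0⊕0⊕1⊕0 = 0
s8: b8⊕b9⊕b10⊕b11⊕b12⊕b13⊕b14⊕b15⊕b24⊕b25⊕b26⊕b27⊕b28⊕b29⊕b30⊕b31 = 0⊕0⊕1⊕0⊕0⊕0⊕1⊕0⊕0⊕0⊕0⊕1⊕0⊕0⊕1⊕0 = 0
s16: b16⊕b17⊕b18⊕b19⊕b20⊕b21⊕b22⊕b23⊕b24⊕b25⊕b26⊕b27⊕b28⊕b29⊕b30⊕b31 = 1⊕1⊕0⊕1⊕1⊕1⊕1⊕0⊕0⊕0⊕0⊕1⊕0⊕0⊕1⊕0 = 0
Syndrome (s16...s1) = 00000 → position 0 (no error).

0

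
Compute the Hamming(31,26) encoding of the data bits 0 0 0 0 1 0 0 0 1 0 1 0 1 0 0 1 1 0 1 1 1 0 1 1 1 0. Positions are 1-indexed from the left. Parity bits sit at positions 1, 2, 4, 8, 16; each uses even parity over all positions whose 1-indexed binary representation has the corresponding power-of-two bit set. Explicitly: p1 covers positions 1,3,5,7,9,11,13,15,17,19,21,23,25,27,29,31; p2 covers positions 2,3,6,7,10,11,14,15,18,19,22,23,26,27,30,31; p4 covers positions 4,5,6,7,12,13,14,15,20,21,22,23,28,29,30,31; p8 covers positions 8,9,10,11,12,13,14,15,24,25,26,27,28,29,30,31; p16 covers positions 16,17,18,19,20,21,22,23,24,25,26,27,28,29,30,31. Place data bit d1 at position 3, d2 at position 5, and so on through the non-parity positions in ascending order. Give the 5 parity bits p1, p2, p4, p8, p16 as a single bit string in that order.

01111

Place data bits at non-power-of-two positions: b3=0, b5=0, b6=0, b7=0, b9=1, b10=0, b11=0, b12=0, b13=1, b14=0, b15=1, b17=0, b18=1, b19=0, b20=0, b21=1, b22=1, b23=0, b24=1, b25=1, b26=1, b27=0, b28=1, b29=1, b30=1, b31=0.
p1 = XOR of data positions {3,5,7,9,11,13,15,17,19,21,23,25,27,29,31} = 0⊕0⊕0⊕1⊕0⊕1⊕1⊕0⊕0⊕1⊕0⊕1⊕0⊕1⊕0 = 0
p2 = XOR of data positions {3,6,7,10,11,14,15,18,19,22,23,26,27,30,31} = 0⊕0⊕0⊕0⊕0⊕0⊕1⊕1⊕0⊕1⊕0⊕1⊕0⊕1⊕0 = 1
p4 = XOR of data positions {5,6,7,12,13,14,15,20,21,22,23,28,29,30,31} = 0⊕0⊕0⊕0⊕1⊕0⊕1⊕0⊕1⊕1⊕0⊕1⊕1⊕1⊕0 = 1
p8 = XOR of data positions {9,10,11,12,13,14,15,24,25,26,27,28,29,30,31} = 1⊕0⊕0⊕0⊕1⊕0⊕1⊕1⊕1⊕1⊕0⊕1⊕1⊕1⊕0 = 1
p16 = XOR of data positions {17,18,19,20,21,22,23,24,25,26,27,28,29,30,31} = 0⊕1⊕0⊕0⊕1⊕1⊕0⊕1⊕1⊕1⊕0⊕1⊕1⊕1⊕0 = 1
Parity bits p1,p2,p4,p8,p16 = 01111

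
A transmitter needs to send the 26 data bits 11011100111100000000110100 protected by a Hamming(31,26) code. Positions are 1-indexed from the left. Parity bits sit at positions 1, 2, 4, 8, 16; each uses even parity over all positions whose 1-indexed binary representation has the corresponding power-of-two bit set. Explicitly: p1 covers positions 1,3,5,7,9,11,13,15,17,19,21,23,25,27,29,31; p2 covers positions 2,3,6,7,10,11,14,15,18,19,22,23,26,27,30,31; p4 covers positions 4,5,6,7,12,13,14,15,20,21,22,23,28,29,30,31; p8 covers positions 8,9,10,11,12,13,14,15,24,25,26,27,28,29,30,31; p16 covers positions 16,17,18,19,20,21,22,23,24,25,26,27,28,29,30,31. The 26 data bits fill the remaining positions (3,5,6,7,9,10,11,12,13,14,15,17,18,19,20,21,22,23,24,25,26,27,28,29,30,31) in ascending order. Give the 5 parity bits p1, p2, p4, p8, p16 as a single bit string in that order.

Place data bits at non-power-of-two positions: b3=1, b5=1, b6=0, b7=1, b9=1, b10=1, b11=0, b12=0, b13=1, b14=1, b15=1, b17=1, b18=0, b19=0, b20=0, b21=0, b22=0, b23=0, b24=0, b25=0, b26=1, b27=1, b28=0, b29=1, b30=0, b31=0.
p1 = XOR of data positions {3,5,7,9,11,13,15,17,19,21,23,25,27,29,31} = 1⊕1⊕1⊕1⊕0⊕1⊕1⊕1⊕0⊕0⊕0⊕0⊕1⊕1⊕0 = 1
p2 = XOR of data positions {3,6,7,10,11,14,15,18,19,22,23,26,27,30,31} = 1⊕0⊕1⊕1⊕0⊕1⊕1⊕0⊕0⊕0⊕0⊕1⊕1⊕0⊕0 = 1
p4 = XOR of data positions {5,6,7,12,13,14,15,20,21,22,23,28,29,30,31} = 1⊕0⊕1⊕0⊕1⊕1⊕1⊕0⊕0⊕0⊕0⊕0⊕1⊕0⊕0 = 0
p8 = XOR of data positions {9,10,11,12,13,14,15,24,25,26,27,28,29,30,31} = 1⊕1⊕0⊕0⊕1⊕1⊕1⊕0⊕0⊕1⊕1⊕0⊕1⊕0⊕0 = 0
p16 = XOR of data positions {17,18,19,20,21,22,23,24,25,26,27,28,29,30,31} = 1⊕0⊕0⊕0⊕0⊕0⊕0⊕0⊕0⊕1⊕1⊕0⊕1⊕0⊕0 = 0
Parity bits p1,p2,p4,p8,p16 = 11000

11000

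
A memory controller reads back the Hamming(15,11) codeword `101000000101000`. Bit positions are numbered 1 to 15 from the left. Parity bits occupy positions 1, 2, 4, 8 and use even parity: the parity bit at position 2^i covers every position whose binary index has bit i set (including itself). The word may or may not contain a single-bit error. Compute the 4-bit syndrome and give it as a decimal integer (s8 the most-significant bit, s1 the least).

4

s1: b1⊕b3⊕b5⊕b7⊕b9⊕b11⊕b13⊕b15 = 1⊕1⊕0⊕0⊕0⊕0⊕0⊕0 = 0
s2: b2⊕b3⊕b6⊕b7⊕b10⊕b11⊕b14⊕b15 = 0⊕1⊕0⊕0⊕1⊕0⊕0⊕0 = 0
s4: b4⊕b5⊕b6⊕b7⊕b12⊕b13⊕b14⊕b15 = 0⊕0⊕0⊕0⊕1⊕0⊕0⊕0 = 1
s8: b8⊕b9⊕b10⊕b11⊕b12⊕b13⊕b14⊕b15 = 0⊕0⊕1⊕0⊕1⊕0⊕0⊕0 = 0
Syndrome (s8...s1) = 0100 → position 4.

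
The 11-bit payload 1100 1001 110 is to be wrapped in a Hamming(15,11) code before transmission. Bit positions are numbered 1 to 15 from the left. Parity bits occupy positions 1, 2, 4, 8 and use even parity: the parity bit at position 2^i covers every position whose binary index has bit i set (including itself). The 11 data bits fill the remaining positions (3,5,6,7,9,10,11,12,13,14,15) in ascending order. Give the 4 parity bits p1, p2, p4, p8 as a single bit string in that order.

Place data bits at non-power-of-two positions: b3=1, b5=1, b6=0, b7=0, b9=1, b10=0, b11=0, b12=1, b13=1, b14=1, b15=0.
p1 = XOR of data positions {3,5,7,9,11,13,15} = 1⊕1⊕0⊕1⊕0⊕1⊕0 = 0
p2 = XOR of data positions {3,6,7,10,11,14,15} = 1⊕0⊕0⊕0⊕0⊕1⊕0 = 0
p4 = XOR of data positions {5,6,7,12,13,14,15} = 1⊕0⊕0⊕1⊕1⊕1⊕0 = 0
p8 = XOR of data positions {9,10,11,12,13,14,15} = 1⊕0⊕0⊕1⊕1⊕1⊕0 = 0
Parity bits p1,p2,p4,p8 = 0000

0000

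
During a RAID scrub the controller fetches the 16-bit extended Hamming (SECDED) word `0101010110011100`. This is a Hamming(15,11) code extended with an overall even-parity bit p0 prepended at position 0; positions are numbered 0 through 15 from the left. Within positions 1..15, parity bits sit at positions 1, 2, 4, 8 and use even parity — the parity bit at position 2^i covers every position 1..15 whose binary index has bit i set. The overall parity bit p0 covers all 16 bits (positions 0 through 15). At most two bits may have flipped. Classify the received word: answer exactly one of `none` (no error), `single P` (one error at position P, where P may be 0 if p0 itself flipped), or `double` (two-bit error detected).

s1: b1⊕b3⊕b5⊕b7⊕b9⊕b11⊕b13⊕b15 = 1⊕1⊕1⊕1⊕0⊕1⊕1⊕0 = 0
s2: b2⊕b3⊕b6⊕b7⊕b10⊕b11⊕b14⊕b15 = 0⊕1⊕0⊕1⊕0⊕1⊕0⊕0 = 1
s4: b4⊕b5⊕b6⊕b7⊕b12⊕b13⊕b14⊕b15 = 0⊕1⊕0⊕1⊕1⊕1⊕0⊕0 = 0
s8: b8⊕b9⊕b10⊕b11⊕b12⊕b13⊕b14⊕b15 = 1⊕0⊕0⊕1⊕1⊕1⊕0⊕0 = 0
Syndrome (s8...s1) = 0010 → position 2.
Overall parity (XOR of all 16 bits, including p0): 0⊕1⊕0⊕1⊕0⊕1⊕0⊕1⊕1⊕0⊕0⊕1⊕1⊕1⊕0⊕0 = 0
Overall=0, syndrome position=2 → double-bit error detected (uncorrectable).

double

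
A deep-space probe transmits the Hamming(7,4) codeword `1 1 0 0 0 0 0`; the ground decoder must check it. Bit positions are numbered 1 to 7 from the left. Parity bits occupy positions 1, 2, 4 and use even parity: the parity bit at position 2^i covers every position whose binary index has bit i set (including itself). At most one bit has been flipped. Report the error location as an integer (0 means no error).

3

s1: b1⊕b3⊕b5⊕b7 = 1⊕0⊕0⊕0 = 1
s2: b2⊕b3⊕b6⊕b7 = 1⊕0⊕0⊕0 = 1
s4: b4⊕b5⊕b6⊕b7 = 0⊕0⊕0⊕0 = 0
Syndrome (s4...s1) = 011 → position 3.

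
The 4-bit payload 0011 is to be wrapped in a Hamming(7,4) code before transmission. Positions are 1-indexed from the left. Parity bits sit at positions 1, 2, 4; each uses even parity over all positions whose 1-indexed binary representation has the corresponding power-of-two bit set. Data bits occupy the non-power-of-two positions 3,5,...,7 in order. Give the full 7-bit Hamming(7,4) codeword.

Place data bits at non-power-of-two positions: b3=0, b5=0, b6=1, b7=1.
p1 = XOR of data positions {3,5,7} = 0⊕0⊕1 = 1
p2 = XOR of data positions {3,6,7} = 0⊕1⊕1 = 0
p4 = XOR of data positions {5,6,7} = 0⊕1⊕1 = 0
Codeword b1..b7 = 1000011

1000011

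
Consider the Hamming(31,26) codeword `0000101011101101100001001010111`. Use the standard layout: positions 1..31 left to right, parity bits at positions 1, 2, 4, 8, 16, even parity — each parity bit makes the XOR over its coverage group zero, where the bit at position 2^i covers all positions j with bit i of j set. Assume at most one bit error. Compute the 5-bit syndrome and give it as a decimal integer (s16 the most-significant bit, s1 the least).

0

s1: b1⊕b3⊕b5⊕b7⊕b9⊕b11⊕b13⊕b15⊕b17⊕b19⊕b21⊕b23⊕b25⊕b27⊕b29⊕b31 = 0⊕0⊕1⊕1⊕1⊕1⊕1⊕0⊕1⊕0⊕0⊕0⊕1⊕1⊕1⊕1 = 0
s2: b2⊕b3⊕b6⊕b7⊕b10⊕b11⊕b14⊕b15⊕b18⊕b19⊕b22⊕b23⊕b26⊕b27⊕b30⊕b31 = 0⊕0⊕0⊕1⊕1⊕1⊕1⊕0⊕0⊕0⊕1⊕0⊕0⊕1⊕1⊕1 = 0
s4: b4⊕b5⊕b6⊕b7⊕b12⊕b13⊕b14⊕b15⊕b20⊕b21⊕b22⊕b23⊕b28⊕b29⊕b30⊕b31 = 0⊕1⊕0⊕1⊕0⊕1⊕1⊕0⊕0⊕0⊕1⊕0⊕0⊕1⊕1⊕1 = 0
s8: b8⊕b9⊕b10⊕b11⊕b12⊕b13⊕b14⊕b15⊕b24⊕b25⊕b26⊕b27⊕b28⊕b29⊕b30⊕b31 = 0⊕1⊕1⊕1⊕0⊕1⊕1⊕0⊕0⊕1⊕0⊕1⊕0⊕1⊕1⊕1 = 0
s16: b16⊕b17⊕b18⊕b19⊕b20⊕b21⊕b22⊕b23⊕b24⊕b25⊕b26⊕b27⊕b28⊕b29⊕b30⊕b31 = 1⊕1⊕0⊕0⊕0⊕0⊕1⊕0⊕0⊕1⊕0⊕1⊕0⊕1⊕1⊕1 = 0
Syndrome (s16...s1) = 00000 → position 0 (no error).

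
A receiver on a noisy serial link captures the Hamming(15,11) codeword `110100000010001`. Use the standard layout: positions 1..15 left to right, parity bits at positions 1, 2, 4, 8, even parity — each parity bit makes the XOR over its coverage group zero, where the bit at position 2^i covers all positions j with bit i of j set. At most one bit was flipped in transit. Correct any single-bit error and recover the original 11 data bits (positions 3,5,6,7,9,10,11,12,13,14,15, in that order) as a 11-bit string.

10000010001

s1: b1⊕b3⊕b5⊕b7⊕b9⊕b11⊕b13⊕b15 = 1⊕0⊕0⊕0⊕0⊕1⊕0⊕1 = 1
s2: b2⊕b3⊕b6⊕b7⊕b10⊕b11⊕b14⊕b15 = 1⊕0⊕0⊕0⊕0⊕1⊕0⊕1 = 1
s4: b4⊕b5⊕b6⊕b7⊕b12⊕b13⊕b14⊕b15 = 1⊕0⊕0⊕0⊕0⊕0⊕0⊕1 = 0
s8: b8⊕b9⊕b10⊕b11⊕b12⊕b13⊕b14⊕b15 = 0⊕0⊕0⊕1⊕0⊕0⊕0⊕1 = 0
Syndrome (s8...s1) = 0011 → position 3.
Flip bit 3: corrected codeword = 111100000010001
Data bits at positions 3,5,6,7,9,10,11,12,13,14,15: 10000010001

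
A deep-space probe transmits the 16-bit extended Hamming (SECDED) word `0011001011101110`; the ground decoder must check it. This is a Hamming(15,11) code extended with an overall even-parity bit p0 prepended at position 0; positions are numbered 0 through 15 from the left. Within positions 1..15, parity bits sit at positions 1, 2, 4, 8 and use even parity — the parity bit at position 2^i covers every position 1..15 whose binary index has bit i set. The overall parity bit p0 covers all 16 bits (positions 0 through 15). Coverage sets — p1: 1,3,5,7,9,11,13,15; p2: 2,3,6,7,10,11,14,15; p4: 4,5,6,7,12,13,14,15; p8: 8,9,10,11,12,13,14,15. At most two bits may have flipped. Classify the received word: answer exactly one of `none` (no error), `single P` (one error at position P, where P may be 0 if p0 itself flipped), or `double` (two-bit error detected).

single 3

s1: b1⊕b3⊕b5⊕b7⊕b9⊕b11⊕b13⊕b15 = 0⊕1⊕0⊕0⊕1⊕0⊕1⊕0 = 1
s2: b2⊕b3⊕b6⊕b7⊕b10⊕b11⊕b14⊕b15 = 1⊕1⊕1⊕0⊕1⊕0⊕1⊕0 = 1
s4: b4⊕b5⊕b6⊕b7⊕b12⊕b13⊕b14⊕b15 = 0⊕0⊕1⊕0⊕1⊕1⊕1⊕0 = 0
s8: b8⊕b9⊕b10⊕b11⊕b12⊕b13⊕b14⊕b15 = 1⊕1⊕1⊕0⊕1⊕1⊕1⊕0 = 0
Syndrome (s8...s1) = 0011 → position 3.
Overall parity (XOR of all 16 bits, including p0): 0⊕0⊕1⊕1⊕0⊕0⊕1⊕0⊕1⊕1⊕1⊕0⊕1⊕1⊕1⊕0 = 1
Overall=1, syndrome position=3 → single-bit error at position 3.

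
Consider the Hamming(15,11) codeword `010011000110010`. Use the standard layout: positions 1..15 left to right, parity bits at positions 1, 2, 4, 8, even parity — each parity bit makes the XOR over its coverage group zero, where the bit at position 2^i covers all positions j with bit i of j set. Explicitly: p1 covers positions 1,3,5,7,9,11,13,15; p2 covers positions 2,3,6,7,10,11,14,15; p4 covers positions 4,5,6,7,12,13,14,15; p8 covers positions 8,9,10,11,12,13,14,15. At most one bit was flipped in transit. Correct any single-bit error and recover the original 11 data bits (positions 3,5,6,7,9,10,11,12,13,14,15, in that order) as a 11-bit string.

s1: b1⊕b3⊕b5⊕b7⊕b9⊕b11⊕b13⊕b15 = 0⊕0⊕1⊕0⊕0⊕1⊕0⊕0 = 0
s2: b2⊕b3⊕b6⊕b7⊕b10⊕b11⊕b14⊕b15 = 1⊕0⊕1⊕0⊕1⊕1⊕1⊕0 = 1
s4: b4⊕b5⊕b6⊕b7⊕b12⊕b13⊕b14⊕b15 = 0⊕1⊕1⊕0⊕0⊕0⊕1⊕0 = 1
s8: b8⊕b9⊕b10⊕b11⊕b12⊕b13⊕b14⊕b15 = 0⊕0⊕1⊕1⊕0⊕0⊕1⊕0 = 1
Syndrome (s8...s1) = 1110 → position 14.
Flip bit 14: corrected codeword = 010011000110000
Data bits at positions 3,5,6,7,9,10,11,12,13,14,15: 01100110000

01100110000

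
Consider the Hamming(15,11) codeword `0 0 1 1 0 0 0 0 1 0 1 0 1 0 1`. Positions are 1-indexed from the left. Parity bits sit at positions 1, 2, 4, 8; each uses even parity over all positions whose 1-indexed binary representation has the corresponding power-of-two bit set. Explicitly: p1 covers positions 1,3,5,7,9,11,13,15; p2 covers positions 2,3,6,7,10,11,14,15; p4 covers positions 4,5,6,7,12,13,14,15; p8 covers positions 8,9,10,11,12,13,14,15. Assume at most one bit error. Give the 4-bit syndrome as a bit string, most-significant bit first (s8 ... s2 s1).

0111

s1: b1⊕b3⊕b5⊕b7⊕b9⊕b11⊕b13⊕b15 = 0⊕1⊕0⊕0⊕1⊕1⊕1⊕1 = 1
s2: b2⊕b3⊕b6⊕b7⊕b10⊕b11⊕b14⊕b15 = 0⊕1⊕0⊕0⊕0⊕1⊕0⊕1 = 1
s4: b4⊕b5⊕b6⊕b7⊕b12⊕b13⊕b14⊕b15 = 1⊕0⊕0⊕0⊕0⊕1⊕0⊕1 = 1
s8: b8⊕b9⊕b10⊕b11⊕b12⊕b13⊕b14⊕b15 = 0⊕1⊕0⊕1⊕0⊕1⊕0⊕1 = 0
Syndrome (s8...s1) = 0111 → position 7.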